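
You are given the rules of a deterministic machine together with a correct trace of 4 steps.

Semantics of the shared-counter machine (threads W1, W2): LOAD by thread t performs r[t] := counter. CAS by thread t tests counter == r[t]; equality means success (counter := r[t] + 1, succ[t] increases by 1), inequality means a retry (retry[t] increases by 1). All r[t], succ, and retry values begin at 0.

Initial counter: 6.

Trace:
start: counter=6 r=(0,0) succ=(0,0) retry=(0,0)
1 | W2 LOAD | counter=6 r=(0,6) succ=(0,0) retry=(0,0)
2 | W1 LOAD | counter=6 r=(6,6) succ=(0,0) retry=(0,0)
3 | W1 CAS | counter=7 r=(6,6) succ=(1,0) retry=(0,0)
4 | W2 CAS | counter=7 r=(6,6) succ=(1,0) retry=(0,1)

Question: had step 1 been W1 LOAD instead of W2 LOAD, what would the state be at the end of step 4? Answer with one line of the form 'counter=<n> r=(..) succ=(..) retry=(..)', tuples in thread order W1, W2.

counter=7 r=(6,0) succ=(1,0) retry=(0,1)

(re-executing from step 1 with the substitution; state before step 1: counter=6 r=(0,0) succ=(0,0) retry=(0,0))
1 | W1 LOAD | counter=6 r=(6,0) succ=(0,0) retry=(0,0)
2 | W1 LOAD | counter=6 r=(6,0) succ=(0,0) retry=(0,0)
3 | W1 CAS | counter=7 r=(6,0) succ=(1,0) retry=(0,0)
4 | W2 CAS | counter=7 r=(6,0) succ=(1,0) retry=(0,1)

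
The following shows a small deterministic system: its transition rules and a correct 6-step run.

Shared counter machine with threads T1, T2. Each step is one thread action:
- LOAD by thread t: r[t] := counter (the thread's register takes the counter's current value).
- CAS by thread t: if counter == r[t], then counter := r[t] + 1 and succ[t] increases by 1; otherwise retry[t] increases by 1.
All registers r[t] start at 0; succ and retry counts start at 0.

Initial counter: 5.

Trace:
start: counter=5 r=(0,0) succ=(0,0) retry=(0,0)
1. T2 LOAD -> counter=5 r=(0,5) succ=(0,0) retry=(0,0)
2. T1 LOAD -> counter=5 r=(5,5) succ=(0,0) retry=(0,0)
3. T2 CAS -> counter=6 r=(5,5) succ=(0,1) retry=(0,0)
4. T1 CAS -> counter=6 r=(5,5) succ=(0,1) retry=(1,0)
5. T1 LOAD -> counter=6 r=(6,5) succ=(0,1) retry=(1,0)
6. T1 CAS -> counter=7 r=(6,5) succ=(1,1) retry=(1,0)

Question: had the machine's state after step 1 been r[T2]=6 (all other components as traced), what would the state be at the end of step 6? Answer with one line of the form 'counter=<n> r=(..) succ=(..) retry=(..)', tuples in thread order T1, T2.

state after step 1 := counter=5 r=(0,6) succ=(0,0) retry=(0,0)
2. T1 LOAD -> counter=5 r=(5,6) succ=(0,0) retry=(0,0)
3. T2 CAS -> counter=5 r=(5,6) succ=(0,0) retry=(0,1)
4. T1 CAS -> counter=6 r=(5,6) succ=(1,0) retry=(0,1)
5. T1 LOAD -> counter=6 r=(6,6) succ=(1,0) retry=(0,1)
6. T1 CAS -> counter=7 r=(6,6) succ=(2,0) retry=(0,1)

counter=7 r=(6,6) succ=(2,0) retry=(0,1)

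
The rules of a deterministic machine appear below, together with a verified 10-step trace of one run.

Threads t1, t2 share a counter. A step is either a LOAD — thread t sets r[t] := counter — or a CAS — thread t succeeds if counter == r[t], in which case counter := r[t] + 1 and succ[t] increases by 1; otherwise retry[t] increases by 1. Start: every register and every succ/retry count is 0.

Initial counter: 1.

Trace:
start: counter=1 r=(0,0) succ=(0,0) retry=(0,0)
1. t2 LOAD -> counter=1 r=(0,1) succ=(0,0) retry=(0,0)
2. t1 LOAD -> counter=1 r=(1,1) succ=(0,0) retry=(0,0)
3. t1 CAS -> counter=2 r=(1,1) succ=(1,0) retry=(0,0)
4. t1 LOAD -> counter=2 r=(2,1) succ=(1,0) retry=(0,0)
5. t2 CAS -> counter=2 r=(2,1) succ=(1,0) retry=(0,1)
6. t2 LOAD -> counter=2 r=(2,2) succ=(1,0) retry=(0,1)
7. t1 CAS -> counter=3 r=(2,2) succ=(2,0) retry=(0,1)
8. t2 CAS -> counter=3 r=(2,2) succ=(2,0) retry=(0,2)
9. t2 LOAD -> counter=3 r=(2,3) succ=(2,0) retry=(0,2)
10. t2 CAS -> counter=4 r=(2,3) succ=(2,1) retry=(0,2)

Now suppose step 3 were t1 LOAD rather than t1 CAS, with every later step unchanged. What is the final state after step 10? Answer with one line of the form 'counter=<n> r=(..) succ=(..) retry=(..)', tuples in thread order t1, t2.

(re-executing from step 3 with the substitution; state before step 3: counter=1 r=(1,1) succ=(0,0) retry=(0,0))
3. t1 LOAD -> counter=1 r=(1,1) succ=(0,0) retry=(0,0)
4. t1 LOAD -> counter=1 r=(1,1) succ=(0,0) retry=(0,0)
5. t2 CAS -> counter=2 r=(1,1) succ=(0,1) retry=(0,0)
6. t2 LOAD -> counter=2 r=(1,2) succ=(0,1) retry=(0,0)
7. t1 CAS -> counter=2 r=(1,2) succ=(0,1) retry=(1,0)
8. t2 CAS -> counter=3 r=(1,2) succ=(0,2) retry=(1,0)
9. t2 LOAD -> counter=3 r=(1,3) succ=(0,2) retry=(1,0)
10. t2 CAS -> counter=4 r=(1,3) succ=(0,3) retry=(1,0)

counter=4 r=(1,3) succ=(0,3) retry=(1,0)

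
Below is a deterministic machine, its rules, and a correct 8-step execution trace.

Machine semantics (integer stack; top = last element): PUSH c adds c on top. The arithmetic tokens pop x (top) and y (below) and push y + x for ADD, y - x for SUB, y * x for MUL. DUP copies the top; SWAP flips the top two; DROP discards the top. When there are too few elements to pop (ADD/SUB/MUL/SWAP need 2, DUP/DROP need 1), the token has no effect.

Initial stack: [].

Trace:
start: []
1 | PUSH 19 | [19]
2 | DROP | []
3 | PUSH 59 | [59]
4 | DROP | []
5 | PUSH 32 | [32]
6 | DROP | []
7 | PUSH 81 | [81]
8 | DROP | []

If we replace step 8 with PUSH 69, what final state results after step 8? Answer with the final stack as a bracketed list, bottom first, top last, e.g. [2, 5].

(re-executing from step 8 with the substitution; state before step 8: [81])
8 | PUSH 69 | [81, 69]

[81, 69]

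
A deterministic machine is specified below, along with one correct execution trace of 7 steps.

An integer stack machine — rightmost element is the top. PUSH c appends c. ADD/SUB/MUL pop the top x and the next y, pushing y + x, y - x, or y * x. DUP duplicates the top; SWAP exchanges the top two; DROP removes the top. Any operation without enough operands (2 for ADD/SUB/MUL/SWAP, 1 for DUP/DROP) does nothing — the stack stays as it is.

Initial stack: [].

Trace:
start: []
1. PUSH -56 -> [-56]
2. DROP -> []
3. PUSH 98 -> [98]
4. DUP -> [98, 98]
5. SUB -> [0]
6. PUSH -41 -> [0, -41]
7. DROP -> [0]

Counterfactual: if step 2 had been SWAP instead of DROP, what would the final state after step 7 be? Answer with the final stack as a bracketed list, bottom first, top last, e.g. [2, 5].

[-56, 0]

(re-executing from step 2 with the substitution; state before step 2: [-56])
2. SWAP -> [-56]
3. PUSH 98 -> [-56, 98]
4. DUP -> [-56, 98, 98]
5. SUB -> [-56, 0]
6. PUSH -41 -> [-56, 0, -41]
7. DROP -> [-56, 0]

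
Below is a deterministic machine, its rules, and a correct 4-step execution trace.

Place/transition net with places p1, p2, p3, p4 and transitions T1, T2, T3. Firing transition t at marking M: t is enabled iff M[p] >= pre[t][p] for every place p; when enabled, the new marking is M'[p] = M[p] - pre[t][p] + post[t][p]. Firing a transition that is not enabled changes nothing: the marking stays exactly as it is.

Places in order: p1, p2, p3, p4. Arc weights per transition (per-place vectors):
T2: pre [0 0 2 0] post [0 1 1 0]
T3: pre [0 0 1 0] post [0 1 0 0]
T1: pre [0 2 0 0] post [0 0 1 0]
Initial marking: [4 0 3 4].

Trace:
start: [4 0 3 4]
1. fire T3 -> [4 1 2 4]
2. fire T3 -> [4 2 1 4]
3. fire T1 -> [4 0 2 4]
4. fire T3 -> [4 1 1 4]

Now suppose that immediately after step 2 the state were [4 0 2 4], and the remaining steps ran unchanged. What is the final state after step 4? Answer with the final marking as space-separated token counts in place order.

state after step 2 := [4 0 2 4]
3. fire T1 -> [4 0 2 4]
4. fire T3 -> [4 1 1 4]

4 1 1 4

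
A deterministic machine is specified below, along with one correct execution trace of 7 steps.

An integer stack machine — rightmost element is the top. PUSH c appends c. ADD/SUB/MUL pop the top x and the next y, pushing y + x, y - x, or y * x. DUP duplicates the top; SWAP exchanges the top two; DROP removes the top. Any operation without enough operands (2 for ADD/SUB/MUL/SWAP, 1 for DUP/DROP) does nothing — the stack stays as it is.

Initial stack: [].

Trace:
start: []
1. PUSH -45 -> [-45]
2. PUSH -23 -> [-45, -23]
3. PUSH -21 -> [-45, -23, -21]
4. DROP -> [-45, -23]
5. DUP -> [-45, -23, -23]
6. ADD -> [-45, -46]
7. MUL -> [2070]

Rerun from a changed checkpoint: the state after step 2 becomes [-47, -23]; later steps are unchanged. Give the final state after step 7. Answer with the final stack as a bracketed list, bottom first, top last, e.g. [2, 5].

state after step 2 := [-47, -23]
3. PUSH -21 -> [-47, -23, -21]
4. DROP -> [-47, -23]
5. DUP -> [-47, -23, -23]
6. ADD -> [-47, -46]
7. MUL -> [2162]

[2162]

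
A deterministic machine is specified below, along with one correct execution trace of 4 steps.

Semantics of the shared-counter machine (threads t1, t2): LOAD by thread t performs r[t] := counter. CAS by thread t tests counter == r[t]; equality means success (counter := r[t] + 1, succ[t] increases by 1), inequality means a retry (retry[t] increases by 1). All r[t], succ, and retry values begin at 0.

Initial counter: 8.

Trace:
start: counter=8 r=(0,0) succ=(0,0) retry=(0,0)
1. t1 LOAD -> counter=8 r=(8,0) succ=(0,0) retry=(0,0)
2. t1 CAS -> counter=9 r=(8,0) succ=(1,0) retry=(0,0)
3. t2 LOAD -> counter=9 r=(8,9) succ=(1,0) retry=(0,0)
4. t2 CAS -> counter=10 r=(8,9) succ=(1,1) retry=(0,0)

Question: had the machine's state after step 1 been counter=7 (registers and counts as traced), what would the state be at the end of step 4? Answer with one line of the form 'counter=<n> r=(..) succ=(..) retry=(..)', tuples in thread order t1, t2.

state after step 1 := counter=7 r=(8,0) succ=(0,0) retry=(0,0)
2. t1 CAS -> counter=7 r=(8,0) succ=(0,0) retry=(1,0)
3. t2 LOAD -> counter=7 r=(8,7) succ=(0,0) retry=(1,0)
4. t2 CAS -> counter=8 r=(8,7) succ=(0,1) retry=(1,0)

counter=8 r=(8,7) succ=(0,1) retry=(1,0)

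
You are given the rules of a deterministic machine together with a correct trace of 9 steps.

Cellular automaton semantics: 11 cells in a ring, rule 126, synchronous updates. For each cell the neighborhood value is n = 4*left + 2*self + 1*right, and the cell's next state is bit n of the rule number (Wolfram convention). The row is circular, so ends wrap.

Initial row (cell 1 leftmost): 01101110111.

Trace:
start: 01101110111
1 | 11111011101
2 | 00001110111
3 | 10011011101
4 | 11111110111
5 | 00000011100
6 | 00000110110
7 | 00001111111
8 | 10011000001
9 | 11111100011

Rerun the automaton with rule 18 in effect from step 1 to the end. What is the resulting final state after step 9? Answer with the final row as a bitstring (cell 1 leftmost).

(re-executing steps 1..9 under rule 18; state before step 1: 01101110111)
1 | 00000000000
2 | 00000000000
3 | 00000000000
4 | 00000000000
5 | 00000000000
6 | 00000000000
7 | 00000000000
8 | 00000000000
9 | 00000000000

00000000000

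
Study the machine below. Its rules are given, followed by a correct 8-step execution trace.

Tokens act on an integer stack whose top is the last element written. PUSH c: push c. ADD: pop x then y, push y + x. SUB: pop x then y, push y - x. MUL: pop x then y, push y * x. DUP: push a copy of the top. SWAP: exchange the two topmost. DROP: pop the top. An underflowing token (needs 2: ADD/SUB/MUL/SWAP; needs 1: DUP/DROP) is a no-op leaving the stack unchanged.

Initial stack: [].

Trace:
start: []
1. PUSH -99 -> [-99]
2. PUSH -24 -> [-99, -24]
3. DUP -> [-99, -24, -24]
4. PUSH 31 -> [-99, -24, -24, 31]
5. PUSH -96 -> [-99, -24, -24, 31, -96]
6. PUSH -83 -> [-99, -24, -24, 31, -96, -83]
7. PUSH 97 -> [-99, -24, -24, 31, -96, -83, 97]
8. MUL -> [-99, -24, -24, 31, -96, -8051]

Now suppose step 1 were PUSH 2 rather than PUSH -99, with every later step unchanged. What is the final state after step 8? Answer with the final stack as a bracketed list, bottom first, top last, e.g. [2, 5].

(re-executing from step 1 with the substitution; state before step 1: [])
1. PUSH 2 -> [2]
2. PUSH -24 -> [2, -24]
3. DUP -> [2, -24, -24]
4. PUSH 31 -> [2, -24, -24, 31]
5. PUSH -96 -> [2, -24, -24, 31, -96]
6. PUSH -83 -> [2, -24, -24, 31, -96, -83]
7. PUSH 97 -> [2, -24, -24, 31, -96, -83, 97]
8. MUL -> [2, -24, -24, 31, -96, -8051]

[2, -24, -24, 31, -96, -8051]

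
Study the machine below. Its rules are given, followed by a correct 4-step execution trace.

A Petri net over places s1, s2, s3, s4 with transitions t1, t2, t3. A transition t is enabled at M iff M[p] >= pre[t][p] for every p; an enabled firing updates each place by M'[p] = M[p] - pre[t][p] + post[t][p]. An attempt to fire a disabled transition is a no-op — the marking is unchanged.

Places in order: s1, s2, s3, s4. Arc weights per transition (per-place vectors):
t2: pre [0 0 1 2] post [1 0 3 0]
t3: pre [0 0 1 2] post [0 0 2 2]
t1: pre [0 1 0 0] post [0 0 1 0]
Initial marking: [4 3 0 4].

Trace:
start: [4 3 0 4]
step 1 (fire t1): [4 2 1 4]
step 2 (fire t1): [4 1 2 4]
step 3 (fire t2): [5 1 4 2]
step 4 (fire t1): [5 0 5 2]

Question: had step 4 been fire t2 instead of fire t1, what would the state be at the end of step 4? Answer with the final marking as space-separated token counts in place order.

6 1 6 0

(re-executing from step 4 with the substitution; state before step 4: [5 1 4 2])
step 4 (fire t2): [6 1 6 0]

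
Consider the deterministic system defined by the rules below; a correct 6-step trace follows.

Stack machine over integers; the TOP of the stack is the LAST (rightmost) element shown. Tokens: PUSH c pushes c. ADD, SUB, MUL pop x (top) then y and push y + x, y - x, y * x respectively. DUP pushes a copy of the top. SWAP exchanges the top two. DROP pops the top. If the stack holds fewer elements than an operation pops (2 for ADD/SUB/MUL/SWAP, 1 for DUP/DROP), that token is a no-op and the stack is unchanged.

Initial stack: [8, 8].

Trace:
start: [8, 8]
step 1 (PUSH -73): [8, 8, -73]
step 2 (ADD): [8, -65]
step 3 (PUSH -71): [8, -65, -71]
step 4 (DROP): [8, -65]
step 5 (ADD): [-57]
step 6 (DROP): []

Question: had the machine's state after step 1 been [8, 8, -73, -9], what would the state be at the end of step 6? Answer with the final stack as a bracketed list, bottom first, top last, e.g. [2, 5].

[8]

state after step 1 := [8, 8, -73, -9]
step 2 (ADD): [8, 8, -82]
step 3 (PUSH -71): [8, 8, -82, -71]
step 4 (DROP): [8, 8, -82]
step 5 (ADD): [8, -74]
step 6 (DROP): [8]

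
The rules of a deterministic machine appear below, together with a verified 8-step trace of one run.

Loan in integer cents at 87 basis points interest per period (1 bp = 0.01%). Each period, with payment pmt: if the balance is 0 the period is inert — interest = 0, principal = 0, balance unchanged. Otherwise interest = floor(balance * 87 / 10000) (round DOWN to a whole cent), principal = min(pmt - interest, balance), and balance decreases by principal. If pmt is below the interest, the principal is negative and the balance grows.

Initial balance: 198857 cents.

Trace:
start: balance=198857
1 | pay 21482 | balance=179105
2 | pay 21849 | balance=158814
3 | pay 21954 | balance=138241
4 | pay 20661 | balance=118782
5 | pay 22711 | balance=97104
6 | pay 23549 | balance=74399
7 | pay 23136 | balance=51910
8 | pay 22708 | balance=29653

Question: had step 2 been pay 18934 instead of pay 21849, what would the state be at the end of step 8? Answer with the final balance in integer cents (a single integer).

(re-executing from step 2 with the substitution; state before step 2: balance=179105)
2 | pay 18934 | balance=161729
3 | pay 21954 | balance=141182
4 | pay 20661 | balance=121749
5 | pay 22711 | balance=100097
6 | pay 23549 | balance=77418
7 | pay 23136 | balance=54955
8 | pay 22708 | balance=32725

32725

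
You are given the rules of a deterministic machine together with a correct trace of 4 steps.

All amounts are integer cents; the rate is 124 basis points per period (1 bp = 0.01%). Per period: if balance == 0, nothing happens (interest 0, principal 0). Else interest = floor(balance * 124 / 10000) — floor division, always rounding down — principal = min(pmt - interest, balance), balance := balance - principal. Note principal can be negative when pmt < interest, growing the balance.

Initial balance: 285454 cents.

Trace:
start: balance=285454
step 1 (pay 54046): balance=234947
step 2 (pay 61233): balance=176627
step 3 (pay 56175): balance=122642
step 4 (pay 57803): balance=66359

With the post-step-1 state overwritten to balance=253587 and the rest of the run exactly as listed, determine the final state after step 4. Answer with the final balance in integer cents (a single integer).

85701

state after step 1 := balance=253587
step 2 (pay 61233): balance=195498
step 3 (pay 56175): balance=141747
step 4 (pay 57803): balance=85701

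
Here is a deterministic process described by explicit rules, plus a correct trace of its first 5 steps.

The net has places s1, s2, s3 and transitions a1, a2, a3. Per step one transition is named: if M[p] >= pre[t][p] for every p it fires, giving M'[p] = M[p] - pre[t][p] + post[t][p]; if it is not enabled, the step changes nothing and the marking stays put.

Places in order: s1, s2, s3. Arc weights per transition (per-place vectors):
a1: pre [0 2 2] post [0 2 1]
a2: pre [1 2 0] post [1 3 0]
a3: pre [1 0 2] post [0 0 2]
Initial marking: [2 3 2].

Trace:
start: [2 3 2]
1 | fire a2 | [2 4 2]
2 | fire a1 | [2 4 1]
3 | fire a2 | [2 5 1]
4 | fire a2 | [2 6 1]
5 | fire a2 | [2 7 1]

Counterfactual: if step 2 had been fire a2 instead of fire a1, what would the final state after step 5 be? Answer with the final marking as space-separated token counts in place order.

(re-executing from step 2 with the substitution; state before step 2: [2 4 2])
2 | fire a2 | [2 5 2]
3 | fire a2 | [2 6 2]
4 | fire a2 | [2 7 2]
5 | fire a2 | [2 8 2]

2 8 2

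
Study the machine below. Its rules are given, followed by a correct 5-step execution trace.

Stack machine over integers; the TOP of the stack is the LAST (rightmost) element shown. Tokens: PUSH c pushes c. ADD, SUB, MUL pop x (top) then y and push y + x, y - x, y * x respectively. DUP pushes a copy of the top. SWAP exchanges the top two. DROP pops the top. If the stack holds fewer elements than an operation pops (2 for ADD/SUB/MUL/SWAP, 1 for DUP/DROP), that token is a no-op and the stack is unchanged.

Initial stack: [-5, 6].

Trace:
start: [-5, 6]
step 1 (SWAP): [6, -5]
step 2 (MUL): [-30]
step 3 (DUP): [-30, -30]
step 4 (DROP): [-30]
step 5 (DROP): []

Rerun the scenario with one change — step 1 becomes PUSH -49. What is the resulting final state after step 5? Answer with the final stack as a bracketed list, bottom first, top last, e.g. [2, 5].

(re-executing from step 1 with the substitution; state before step 1: [-5, 6])
step 1 (PUSH -49): [-5, 6, -49]
step 2 (MUL): [-5, -294]
step 3 (DUP): [-5, -294, -294]
step 4 (DROP): [-5, -294]
step 5 (DROP): [-5]

[-5]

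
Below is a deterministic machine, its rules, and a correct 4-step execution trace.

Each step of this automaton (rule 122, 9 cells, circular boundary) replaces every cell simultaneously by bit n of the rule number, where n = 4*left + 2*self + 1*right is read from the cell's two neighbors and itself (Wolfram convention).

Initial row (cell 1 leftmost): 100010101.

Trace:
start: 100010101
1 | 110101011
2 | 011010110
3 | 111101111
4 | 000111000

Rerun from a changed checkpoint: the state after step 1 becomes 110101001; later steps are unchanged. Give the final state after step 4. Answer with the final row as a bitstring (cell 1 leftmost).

000111111

state after step 1 := 110101001
2 | 011010111
3 | 111101101
4 | 000111111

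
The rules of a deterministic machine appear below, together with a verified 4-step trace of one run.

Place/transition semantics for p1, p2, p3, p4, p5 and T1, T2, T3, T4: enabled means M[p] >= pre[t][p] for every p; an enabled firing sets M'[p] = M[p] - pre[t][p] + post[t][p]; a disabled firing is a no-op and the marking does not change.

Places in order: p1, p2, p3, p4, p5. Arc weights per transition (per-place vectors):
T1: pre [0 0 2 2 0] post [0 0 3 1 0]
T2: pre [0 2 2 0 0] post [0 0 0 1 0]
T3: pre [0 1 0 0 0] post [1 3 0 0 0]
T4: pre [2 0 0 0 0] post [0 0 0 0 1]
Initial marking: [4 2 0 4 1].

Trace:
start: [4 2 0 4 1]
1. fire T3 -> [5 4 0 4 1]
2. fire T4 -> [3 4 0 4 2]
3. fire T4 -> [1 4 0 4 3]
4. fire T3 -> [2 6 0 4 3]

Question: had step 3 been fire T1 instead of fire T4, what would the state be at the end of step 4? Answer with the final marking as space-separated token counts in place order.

(re-executing from step 3 with the substitution; state before step 3: [3 4 0 4 2])
3. fire T1 -> [3 4 0 4 2]
4. fire T3 -> [4 6 0 4 2]

4 6 0 4 2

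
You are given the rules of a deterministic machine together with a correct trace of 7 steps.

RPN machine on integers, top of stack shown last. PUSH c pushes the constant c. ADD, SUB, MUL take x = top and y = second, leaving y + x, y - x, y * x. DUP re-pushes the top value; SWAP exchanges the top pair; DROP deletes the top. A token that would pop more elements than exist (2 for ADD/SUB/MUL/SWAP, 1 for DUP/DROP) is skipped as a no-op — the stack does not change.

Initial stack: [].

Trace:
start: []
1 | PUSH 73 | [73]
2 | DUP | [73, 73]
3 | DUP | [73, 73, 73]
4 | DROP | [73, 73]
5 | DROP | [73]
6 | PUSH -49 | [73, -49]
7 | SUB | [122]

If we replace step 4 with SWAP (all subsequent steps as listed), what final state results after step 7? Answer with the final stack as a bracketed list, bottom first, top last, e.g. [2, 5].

(re-executing from step 4 with the substitution; state before step 4: [73, 73, 73])
4 | SWAP | [73, 73, 73]
5 | DROP | [73, 73]
6 | PUSH -49 | [73, 73, -49]
7 | SUB | [73, 122]

[73, 122]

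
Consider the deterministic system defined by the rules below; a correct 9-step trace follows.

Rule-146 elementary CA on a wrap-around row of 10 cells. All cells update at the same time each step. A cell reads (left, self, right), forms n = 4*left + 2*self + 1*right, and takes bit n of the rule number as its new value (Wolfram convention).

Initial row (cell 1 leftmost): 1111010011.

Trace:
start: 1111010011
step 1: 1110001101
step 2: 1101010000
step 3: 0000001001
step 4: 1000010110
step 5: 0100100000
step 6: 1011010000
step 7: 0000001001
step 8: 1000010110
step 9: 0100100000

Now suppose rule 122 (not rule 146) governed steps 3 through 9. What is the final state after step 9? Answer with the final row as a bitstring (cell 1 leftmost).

(re-executing steps 3..9 under rule 122; state before step 3: 1101010000)
step 3: 1110101001
step 4: 0011010111
step 5: 1111101101
step 6: 0000111111
step 7: 1001100001
step 8: 1111110011
step 9: 0000011110

0000011110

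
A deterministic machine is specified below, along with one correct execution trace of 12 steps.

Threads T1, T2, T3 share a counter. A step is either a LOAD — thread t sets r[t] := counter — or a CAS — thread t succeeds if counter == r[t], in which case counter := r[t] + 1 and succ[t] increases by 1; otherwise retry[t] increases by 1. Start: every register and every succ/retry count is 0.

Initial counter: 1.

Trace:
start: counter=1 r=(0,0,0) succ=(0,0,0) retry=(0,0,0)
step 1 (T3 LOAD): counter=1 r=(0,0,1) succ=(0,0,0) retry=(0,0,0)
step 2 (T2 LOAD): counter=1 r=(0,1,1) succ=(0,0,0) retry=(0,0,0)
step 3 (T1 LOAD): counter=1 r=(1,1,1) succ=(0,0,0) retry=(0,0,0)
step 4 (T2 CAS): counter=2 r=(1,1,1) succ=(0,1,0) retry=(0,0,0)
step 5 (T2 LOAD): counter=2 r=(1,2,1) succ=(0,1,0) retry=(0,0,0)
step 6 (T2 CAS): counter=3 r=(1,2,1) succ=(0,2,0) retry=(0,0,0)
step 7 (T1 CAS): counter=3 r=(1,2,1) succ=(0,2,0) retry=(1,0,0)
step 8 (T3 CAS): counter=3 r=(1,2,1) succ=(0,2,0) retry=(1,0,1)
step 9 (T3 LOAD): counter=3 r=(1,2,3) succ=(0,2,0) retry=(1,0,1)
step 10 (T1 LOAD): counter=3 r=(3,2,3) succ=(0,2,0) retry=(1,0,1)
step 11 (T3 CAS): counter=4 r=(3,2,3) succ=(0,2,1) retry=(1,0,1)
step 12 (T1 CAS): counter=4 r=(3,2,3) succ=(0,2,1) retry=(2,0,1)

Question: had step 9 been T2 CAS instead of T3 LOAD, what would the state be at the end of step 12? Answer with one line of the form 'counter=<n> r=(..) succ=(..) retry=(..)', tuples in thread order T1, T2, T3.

counter=4 r=(3,2,1) succ=(1,2,0) retry=(1,1,2)

(re-executing from step 9 with the substitution; state before step 9: counter=3 r=(1,2,1) succ=(0,2,0) retry=(1,0,1))
step 9 (T2 CAS): counter=3 r=(1,2,1) succ=(0,2,0) retry=(1,1,1)
step 10 (T1 LOAD): counter=3 r=(3,2,1) succ=(0,2,0) retry=(1,1,1)
step 11 (T3 CAS): counter=3 r=(3,2,1) succ=(0,2,0) retry=(1,1,2)
step 12 (T1 CAS): counter=4 r=(3,2,1) succ=(1,2,0) retry=(1,1,2)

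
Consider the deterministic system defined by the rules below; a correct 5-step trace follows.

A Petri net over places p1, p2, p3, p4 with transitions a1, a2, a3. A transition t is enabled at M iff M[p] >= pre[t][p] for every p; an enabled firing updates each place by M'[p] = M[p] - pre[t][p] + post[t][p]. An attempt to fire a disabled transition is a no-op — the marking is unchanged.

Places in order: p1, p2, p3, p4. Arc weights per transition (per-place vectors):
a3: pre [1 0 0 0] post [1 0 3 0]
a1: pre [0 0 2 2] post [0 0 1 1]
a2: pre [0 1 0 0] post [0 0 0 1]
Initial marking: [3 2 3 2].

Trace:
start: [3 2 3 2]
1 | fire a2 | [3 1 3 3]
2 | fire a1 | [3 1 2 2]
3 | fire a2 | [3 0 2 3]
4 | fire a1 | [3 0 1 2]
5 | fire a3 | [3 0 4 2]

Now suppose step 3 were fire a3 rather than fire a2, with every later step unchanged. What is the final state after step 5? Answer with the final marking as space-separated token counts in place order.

(re-executing from step 3 with the substitution; state before step 3: [3 1 2 2])
3 | fire a3 | [3 1 5 2]
4 | fire a1 | [3 1 4 1]
5 | fire a3 | [3 1 7 1]

3 1 7 1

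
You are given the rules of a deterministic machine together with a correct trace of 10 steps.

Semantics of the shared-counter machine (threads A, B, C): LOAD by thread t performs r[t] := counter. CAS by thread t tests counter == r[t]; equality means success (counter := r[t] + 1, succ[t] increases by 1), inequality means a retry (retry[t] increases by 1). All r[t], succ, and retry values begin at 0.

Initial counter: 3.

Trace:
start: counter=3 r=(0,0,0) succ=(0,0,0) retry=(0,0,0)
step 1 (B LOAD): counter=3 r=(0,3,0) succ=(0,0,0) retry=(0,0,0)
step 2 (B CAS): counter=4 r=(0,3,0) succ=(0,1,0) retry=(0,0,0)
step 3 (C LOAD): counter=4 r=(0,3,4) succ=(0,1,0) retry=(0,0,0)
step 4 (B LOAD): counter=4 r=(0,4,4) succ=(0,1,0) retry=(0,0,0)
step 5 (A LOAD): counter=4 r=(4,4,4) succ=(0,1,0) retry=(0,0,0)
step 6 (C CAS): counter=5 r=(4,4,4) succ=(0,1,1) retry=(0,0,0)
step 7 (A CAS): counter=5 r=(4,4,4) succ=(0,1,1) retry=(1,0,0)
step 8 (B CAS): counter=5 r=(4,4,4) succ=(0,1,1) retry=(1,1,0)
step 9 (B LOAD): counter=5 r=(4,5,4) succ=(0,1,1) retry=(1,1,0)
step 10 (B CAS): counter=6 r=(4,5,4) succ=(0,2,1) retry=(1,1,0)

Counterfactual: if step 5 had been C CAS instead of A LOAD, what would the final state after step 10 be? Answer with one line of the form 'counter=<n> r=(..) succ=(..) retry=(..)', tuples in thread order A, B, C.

(re-executing from step 5 with the substitution; state before step 5: counter=4 r=(0,4,4) succ=(0,1,0) retry=(0,0,0))
step 5 (C CAS): counter=5 r=(0,4,4) succ=(0,1,1) retry=(0,0,0)
step 6 (C CAS): counter=5 r=(0,4,4) succ=(0,1,1) retry=(0,0,1)
step 7 (A CAS): counter=5 r=(0,4,4) succ=(0,1,1) retry=(1,0,1)
step 8 (B CAS): counter=5 r=(0,4,4) succ=(0,1,1) retry=(1,1,1)
step 9 (B LOAD): counter=5 r=(0,5,4) succ=(0,1,1) retry=(1,1,1)
step 10 (B CAS): counter=6 r=(0,5,4) succ=(0,2,1) retry=(1,1,1)

counter=6 r=(0,5,4) succ=(0,2,1) retry=(1,1,1)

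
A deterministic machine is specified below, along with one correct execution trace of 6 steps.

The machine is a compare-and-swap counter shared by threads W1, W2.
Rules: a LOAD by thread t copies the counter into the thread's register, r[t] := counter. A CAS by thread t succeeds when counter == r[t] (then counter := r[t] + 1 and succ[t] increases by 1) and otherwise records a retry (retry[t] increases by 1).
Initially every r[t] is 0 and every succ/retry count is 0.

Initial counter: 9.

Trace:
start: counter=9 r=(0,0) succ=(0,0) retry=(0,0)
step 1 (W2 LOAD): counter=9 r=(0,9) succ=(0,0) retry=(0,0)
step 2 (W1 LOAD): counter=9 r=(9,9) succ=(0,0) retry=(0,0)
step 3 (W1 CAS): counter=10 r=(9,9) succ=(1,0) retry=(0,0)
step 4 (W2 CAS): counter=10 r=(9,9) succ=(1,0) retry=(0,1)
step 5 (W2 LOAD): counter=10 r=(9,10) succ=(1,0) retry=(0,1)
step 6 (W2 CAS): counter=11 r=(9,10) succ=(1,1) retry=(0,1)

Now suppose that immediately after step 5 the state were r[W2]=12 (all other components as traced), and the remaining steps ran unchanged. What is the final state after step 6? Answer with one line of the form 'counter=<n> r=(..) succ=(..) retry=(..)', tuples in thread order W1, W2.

counter=10 r=(9,12) succ=(1,0) retry=(0,2)

state after step 5 := counter=10 r=(9,12) succ=(1,0) retry=(0,1)
step 6 (W2 CAS): counter=10 r=(9,12) succ=(1,0) retry=(0,2)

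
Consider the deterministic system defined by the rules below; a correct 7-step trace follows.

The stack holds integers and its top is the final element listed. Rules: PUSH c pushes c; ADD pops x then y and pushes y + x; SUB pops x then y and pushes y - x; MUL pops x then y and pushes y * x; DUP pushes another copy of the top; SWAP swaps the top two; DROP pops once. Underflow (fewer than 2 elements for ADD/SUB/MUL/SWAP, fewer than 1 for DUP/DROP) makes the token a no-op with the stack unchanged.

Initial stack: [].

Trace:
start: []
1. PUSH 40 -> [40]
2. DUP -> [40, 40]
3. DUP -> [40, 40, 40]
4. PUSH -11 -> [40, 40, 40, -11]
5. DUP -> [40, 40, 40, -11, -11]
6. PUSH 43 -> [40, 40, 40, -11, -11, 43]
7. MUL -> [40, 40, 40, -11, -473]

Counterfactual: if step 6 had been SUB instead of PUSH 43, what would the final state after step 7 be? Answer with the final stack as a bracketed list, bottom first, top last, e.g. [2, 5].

[40, 40, 0]

(re-executing from step 6 with the substitution; state before step 6: [40, 40, 40, -11, -11])
6. SUB -> [40, 40, 40, 0]
7. MUL -> [40, 40, 0]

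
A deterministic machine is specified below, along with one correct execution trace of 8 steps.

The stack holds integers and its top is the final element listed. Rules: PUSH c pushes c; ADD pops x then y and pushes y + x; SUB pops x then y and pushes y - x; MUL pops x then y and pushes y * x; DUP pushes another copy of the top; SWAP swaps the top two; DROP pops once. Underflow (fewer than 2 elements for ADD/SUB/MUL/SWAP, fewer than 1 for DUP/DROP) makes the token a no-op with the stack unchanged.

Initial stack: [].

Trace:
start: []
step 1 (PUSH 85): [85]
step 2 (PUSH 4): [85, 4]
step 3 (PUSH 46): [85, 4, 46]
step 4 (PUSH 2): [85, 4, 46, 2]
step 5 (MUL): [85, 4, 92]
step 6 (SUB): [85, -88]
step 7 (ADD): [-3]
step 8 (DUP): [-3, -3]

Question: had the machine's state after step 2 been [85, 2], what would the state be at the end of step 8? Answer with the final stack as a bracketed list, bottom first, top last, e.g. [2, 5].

[-5, -5]

state after step 2 := [85, 2]
step 3 (PUSH 46): [85, 2, 46]
step 4 (PUSH 2): [85, 2, 46, 2]
step 5 (MUL): [85, 2, 92]
step 6 (SUB): [85, -90]
step 7 (ADD): [-5]
step 8 (DUP): [-5, -5]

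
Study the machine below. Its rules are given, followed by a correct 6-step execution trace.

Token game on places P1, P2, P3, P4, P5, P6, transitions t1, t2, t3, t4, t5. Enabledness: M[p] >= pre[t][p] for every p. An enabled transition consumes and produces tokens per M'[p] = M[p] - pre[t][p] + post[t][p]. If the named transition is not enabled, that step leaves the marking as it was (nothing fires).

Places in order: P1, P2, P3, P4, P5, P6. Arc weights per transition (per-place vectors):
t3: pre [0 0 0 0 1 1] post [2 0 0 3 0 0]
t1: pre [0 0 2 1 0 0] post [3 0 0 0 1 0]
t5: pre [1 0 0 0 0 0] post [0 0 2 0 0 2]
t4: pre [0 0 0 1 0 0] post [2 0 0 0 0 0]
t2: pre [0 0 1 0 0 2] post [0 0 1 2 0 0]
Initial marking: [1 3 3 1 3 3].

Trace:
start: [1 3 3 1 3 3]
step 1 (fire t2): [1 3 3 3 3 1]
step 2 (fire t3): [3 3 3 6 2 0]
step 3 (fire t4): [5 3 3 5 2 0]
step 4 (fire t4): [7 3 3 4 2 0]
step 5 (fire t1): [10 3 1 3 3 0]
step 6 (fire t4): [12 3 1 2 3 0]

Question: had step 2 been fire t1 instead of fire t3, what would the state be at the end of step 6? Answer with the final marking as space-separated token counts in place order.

8 3 1 0 4 1

(re-executing from step 2 with the substitution; state before step 2: [1 3 3 3 3 1])
step 2 (fire t1): [4 3 1 2 4 1]
step 3 (fire t4): [6 3 1 1 4 1]
step 4 (fire t4): [8 3 1 0 4 1]
step 5 (fire t1): [8 3 1 0 4 1]
step 6 (fire t4): [8 3 1 0 4 1]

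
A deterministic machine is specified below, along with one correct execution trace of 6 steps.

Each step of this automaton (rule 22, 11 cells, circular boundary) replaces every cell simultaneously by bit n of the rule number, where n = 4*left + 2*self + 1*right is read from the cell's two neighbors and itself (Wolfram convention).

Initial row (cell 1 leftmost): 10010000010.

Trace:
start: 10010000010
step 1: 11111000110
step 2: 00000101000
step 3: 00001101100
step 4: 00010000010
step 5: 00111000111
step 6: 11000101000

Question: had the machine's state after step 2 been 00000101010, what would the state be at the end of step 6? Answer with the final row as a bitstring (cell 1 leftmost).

state after step 2 := 00000101010
step 3: 00001101011
step 4: 10010001000
step 5: 11111011101
step 6: 00000000000

00000000000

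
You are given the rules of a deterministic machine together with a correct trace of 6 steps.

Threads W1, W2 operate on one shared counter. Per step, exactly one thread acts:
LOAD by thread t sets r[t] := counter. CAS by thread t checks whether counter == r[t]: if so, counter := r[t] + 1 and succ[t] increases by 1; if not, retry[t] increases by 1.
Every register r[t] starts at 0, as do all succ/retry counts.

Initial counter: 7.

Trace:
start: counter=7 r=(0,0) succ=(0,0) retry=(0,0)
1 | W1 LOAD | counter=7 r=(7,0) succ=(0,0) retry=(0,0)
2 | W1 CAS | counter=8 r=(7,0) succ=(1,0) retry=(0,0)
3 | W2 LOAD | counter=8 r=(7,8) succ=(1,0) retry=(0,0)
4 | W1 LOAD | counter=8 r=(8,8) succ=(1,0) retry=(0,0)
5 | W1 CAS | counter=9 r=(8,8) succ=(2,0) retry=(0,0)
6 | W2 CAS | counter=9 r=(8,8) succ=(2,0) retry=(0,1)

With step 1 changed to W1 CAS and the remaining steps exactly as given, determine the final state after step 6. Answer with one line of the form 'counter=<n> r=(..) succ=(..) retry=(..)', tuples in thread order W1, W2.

(re-executing from step 1 with the substitution; state before step 1: counter=7 r=(0,0) succ=(0,0) retry=(0,0))
1 | W1 CAS | counter=7 r=(0,0) succ=(0,0) retry=(1,0)
2 | W1 CAS | counter=7 r=(0,0) succ=(0,0) retry=(2,0)
3 | W2 LOAD | counter=7 r=(0,7) succ=(0,0) retry=(2,0)
4 | W1 LOAD | counter=7 r=(7,7) succ=(0,0) retry=(2,0)
5 | W1 CAS | counter=8 r=(7,7) succ=(1,0) retry=(2,0)
6 | W2 CAS | counter=8 r=(7,7) succ=(1,0) retry=(2,1)

counter=8 r=(7,7) succ=(1,0) retry=(2,1)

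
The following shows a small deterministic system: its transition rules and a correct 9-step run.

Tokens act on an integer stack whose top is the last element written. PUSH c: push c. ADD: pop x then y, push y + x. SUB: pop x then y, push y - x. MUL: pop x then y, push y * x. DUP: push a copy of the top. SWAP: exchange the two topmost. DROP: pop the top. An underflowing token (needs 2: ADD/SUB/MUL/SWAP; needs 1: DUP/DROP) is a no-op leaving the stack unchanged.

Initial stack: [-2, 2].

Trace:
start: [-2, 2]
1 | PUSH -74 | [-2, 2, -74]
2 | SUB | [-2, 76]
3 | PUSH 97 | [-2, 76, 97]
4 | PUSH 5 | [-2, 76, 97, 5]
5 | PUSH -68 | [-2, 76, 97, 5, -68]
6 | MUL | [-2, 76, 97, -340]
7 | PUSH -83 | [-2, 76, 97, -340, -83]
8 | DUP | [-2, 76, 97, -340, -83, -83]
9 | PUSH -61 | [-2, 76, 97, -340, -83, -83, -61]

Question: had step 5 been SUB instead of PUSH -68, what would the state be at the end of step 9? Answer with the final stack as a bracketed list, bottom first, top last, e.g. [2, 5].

[-2, 6992, -83, -83, -61]

(re-executing from step 5 with the substitution; state before step 5: [-2, 76, 97, 5])
5 | SUB | [-2, 76, 92]
6 | MUL | [-2, 6992]
7 | PUSH -83 | [-2, 6992, -83]
8 | DUP | [-2, 6992, -83, -83]
9 | PUSH -61 | [-2, 6992, -83, -83, -61]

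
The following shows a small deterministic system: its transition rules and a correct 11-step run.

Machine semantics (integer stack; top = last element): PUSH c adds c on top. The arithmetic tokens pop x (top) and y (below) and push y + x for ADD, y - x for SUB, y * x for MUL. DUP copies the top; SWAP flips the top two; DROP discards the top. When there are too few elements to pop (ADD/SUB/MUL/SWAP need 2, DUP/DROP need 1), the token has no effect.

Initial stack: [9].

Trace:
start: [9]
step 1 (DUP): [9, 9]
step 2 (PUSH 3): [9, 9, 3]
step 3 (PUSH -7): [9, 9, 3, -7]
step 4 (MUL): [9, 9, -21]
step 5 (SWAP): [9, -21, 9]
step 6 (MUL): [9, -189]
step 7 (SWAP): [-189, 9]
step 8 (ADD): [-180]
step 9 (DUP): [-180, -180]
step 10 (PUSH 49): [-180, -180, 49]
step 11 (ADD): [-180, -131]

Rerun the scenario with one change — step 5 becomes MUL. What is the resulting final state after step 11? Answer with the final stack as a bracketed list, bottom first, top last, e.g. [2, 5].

(re-executing from step 5 with the substitution; state before step 5: [9, 9, -21])
step 5 (MUL): [9, -189]
step 6 (MUL): [-1701]
step 7 (SWAP): [-1701]
step 8 (ADD): [-1701]
step 9 (DUP): [-1701, -1701]
step 10 (PUSH 49): [-1701, -1701, 49]
step 11 (ADD): [-1701, -1652]

[-1701, -1652]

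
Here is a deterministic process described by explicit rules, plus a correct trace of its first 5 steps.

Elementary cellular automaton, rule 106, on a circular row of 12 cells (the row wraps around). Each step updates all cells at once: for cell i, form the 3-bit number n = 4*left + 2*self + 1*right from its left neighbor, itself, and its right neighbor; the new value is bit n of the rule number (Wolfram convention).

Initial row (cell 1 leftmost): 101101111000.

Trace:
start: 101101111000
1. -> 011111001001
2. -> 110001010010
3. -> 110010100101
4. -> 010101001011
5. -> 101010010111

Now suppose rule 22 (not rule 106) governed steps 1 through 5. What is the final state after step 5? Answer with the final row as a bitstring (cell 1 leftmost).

001111000001

(re-executing steps 1..5 under rule 22; state before step 1: 101101111000)
1. -> 100000000101
2. -> 010000001100
3. -> 111000010010
4. -> 000100111110
5. -> 001111000001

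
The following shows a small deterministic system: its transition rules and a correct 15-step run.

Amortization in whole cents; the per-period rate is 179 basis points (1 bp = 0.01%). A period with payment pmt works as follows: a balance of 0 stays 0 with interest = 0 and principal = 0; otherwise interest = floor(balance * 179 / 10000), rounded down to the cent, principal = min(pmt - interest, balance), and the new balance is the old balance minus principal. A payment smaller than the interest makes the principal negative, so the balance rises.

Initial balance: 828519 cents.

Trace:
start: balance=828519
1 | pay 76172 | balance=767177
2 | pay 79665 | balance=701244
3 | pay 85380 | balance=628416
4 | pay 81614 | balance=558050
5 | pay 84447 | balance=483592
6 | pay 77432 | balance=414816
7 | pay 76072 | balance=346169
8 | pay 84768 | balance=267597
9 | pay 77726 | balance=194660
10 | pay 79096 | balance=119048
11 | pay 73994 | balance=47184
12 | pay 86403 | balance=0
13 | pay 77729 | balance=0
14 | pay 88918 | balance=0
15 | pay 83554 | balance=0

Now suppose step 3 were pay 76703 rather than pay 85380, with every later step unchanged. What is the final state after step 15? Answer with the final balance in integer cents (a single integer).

(re-executing from step 3 with the substitution; state before step 3: balance=701244)
3 | pay 76703 | balance=637093
4 | pay 81614 | balance=566882
5 | pay 84447 | balance=492582
6 | pay 77432 | balance=423967
7 | pay 76072 | balance=355484
8 | pay 84768 | balance=277079
9 | pay 77726 | balance=204312
10 | pay 79096 | balance=128873
11 | pay 73994 | balance=57185
12 | pay 86403 | balance=0
13 | pay 77729 | balance=0
14 | pay 88918 | balance=0
15 | pay 83554 | balance=0

0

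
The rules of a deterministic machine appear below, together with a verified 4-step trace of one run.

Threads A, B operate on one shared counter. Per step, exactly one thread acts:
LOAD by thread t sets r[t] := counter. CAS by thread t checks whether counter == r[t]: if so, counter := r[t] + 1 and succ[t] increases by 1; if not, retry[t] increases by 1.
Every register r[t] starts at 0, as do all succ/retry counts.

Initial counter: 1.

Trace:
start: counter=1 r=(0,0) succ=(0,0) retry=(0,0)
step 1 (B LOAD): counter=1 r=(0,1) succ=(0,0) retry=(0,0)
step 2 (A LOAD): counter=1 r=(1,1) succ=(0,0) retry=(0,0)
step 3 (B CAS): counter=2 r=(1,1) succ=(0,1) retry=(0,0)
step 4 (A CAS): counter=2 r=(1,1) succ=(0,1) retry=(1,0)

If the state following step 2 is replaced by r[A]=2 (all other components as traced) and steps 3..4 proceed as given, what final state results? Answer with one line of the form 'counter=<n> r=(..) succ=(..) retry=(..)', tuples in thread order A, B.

state after step 2 := counter=1 r=(2,1) succ=(0,0) retry=(0,0)
step 3 (B CAS): counter=2 r=(2,1) succ=(0,1) retry=(0,0)
step 4 (A CAS): counter=3 r=(2,1) succ=(1,1) retry=(0,0)

counter=3 r=(2,1) succ=(1,1) retry=(0,0)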